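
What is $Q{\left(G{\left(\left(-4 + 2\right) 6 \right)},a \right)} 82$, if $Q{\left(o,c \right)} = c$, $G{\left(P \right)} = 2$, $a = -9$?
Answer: $-738$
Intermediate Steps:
$Q{\left(G{\left(\left(-4 + 2\right) 6 \right)},a \right)} 82 = \left(-9\right) 82 = -738$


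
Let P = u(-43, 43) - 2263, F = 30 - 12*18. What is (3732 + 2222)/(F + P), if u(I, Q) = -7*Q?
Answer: -2977/1375 ≈ -2.1651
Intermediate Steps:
F = -186 (F = 30 - 216 = -186)
P = -2564 (P = -7*43 - 2263 = -301 - 2263 = -2564)
(3732 + 2222)/(F + P) = (3732 + 2222)/(-186 - 2564) = 5954/(-2750) = 5954*(-1/2750) = -2977/1375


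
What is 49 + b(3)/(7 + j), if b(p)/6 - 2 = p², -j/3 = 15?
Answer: 898/19 ≈ 47.263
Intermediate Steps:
j = -45 (j = -3*15 = -45)
b(p) = 12 + 6*p²
49 + b(3)/(7 + j) = 49 + (12 + 6*3²)/(7 - 45) = 49 + (12 + 6*9)/(-38) = 49 + (12 + 54)*(-1/38) = 49 + 66*(-1/38) = 49 - 33/19 = 898/19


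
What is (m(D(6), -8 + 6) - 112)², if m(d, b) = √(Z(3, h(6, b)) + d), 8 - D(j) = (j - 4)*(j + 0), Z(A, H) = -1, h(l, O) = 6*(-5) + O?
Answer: (112 - I*√5)² ≈ 12539.0 - 500.88*I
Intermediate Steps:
h(l, O) = -30 + O
D(j) = 8 - j*(-4 + j) (D(j) = 8 - (j - 4)*(j + 0) = 8 - (-4 + j)*j = 8 - j*(-4 + j))
m(d, b) = √(-1 + d)
(m(D(6), -8 + 6) - 112)² = (√(-1 + (8 - 1*6² + 4*6)) - 112)² = (√(-1 + (8 - 1*36 + 24)) - 112)² = (√(-1 + (8 - 36 + 24)) - 112)² = (√(-1 - 4) - 112)² = (√(-5) - 112)² = (I*√5 - 112)² = (-112 + I*√5)²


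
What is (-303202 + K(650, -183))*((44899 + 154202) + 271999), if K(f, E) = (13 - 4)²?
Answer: -142800303100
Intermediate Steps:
K(f, E) = 81 (K(f, E) = 9² = 81)
(-303202 + K(650, -183))*((44899 + 154202) + 271999) = (-303202 + 81)*((44899 + 154202) + 271999) = -303121*(199101 + 271999) = -303121*471100 = -142800303100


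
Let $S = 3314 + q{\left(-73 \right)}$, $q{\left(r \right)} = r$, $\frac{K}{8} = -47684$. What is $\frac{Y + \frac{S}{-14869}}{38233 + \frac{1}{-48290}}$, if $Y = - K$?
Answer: $\frac{273905898634830}{27452211959461} \approx 9.9776$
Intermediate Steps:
$K = -381472$ ($K = 8 \left(-47684\right) = -381472$)
$Y = 381472$ ($Y = \left(-1\right) \left(-381472\right) = 381472$)
$S = 3241$ ($S = 3314 - 73 = 3241$)
$\frac{Y + \frac{S}{-14869}}{38233 + \frac{1}{-48290}} = \frac{381472 + \frac{3241}{-14869}}{38233 + \frac{1}{-48290}} = \frac{381472 + 3241 \left(- \frac{1}{14869}\right)}{38233 - \frac{1}{48290}} = \frac{381472 - \frac{3241}{14869}}{\frac{1846271569}{48290}} = \frac{5672103927}{14869} \cdot \frac{48290}{1846271569} = \frac{273905898634830}{27452211959461}$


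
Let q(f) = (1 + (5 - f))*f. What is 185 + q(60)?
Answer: -3055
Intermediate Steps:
q(f) = f*(6 - f) (q(f) = (6 - f)*f = f*(6 - f))
185 + q(60) = 185 + 60*(6 - 1*60) = 185 + 60*(6 - 60) = 185 + 60*(-54) = 185 - 3240 = -3055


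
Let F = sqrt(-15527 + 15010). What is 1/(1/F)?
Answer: I*sqrt(517) ≈ 22.738*I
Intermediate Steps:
F = I*sqrt(517) (F = sqrt(-517) = I*sqrt(517) ≈ 22.738*I)
1/(1/F) = 1/(1/(I*sqrt(517))) = 1/(-I*sqrt(517)/517) = I*sqrt(517)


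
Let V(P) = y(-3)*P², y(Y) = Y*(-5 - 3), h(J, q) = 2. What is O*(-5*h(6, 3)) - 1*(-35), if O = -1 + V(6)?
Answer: -8595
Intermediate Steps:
y(Y) = -8*Y (y(Y) = Y*(-8) = -8*Y)
V(P) = 24*P² (V(P) = (-8*(-3))*P² = 24*P²)
O = 863 (O = -1 + 24*6² = -1 + 24*36 = -1 + 864 = 863)
O*(-5*h(6, 3)) - 1*(-35) = 863*(-5*2) - 1*(-35) = 863*(-10) + 35 = -8630 + 35 = -8595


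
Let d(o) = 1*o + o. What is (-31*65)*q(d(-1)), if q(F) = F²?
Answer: -8060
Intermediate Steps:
d(o) = 2*o (d(o) = o + o = 2*o)
(-31*65)*q(d(-1)) = (-31*65)*(2*(-1))² = -2015*(-2)² = -2015*4 = -8060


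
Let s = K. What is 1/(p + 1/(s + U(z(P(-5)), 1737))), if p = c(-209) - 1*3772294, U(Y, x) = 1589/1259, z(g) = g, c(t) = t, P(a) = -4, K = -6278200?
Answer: -7904252211/29818815178755392 ≈ -2.6508e-7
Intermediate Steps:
U(Y, x) = 1589/1259 (U(Y, x) = 1589*(1/1259) = 1589/1259)
s = -6278200
p = -3772503 (p = -209 - 1*3772294 = -209 - 3772294 = -3772503)
1/(p + 1/(s + U(z(P(-5)), 1737))) = 1/(-3772503 + 1/(-6278200 + 1589/1259)) = 1/(-3772503 + 1/(-7904252211/1259)) = 1/(-3772503 - 1259/7904252211) = 1/(-29818815178755392/7904252211) = -7904252211/29818815178755392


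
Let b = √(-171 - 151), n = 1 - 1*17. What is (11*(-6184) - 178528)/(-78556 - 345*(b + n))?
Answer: 9003585936/2686291673 - 42530220*I*√322/2686291673 ≈ 3.3517 - 0.2841*I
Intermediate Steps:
n = -16 (n = 1 - 17 = -16)
b = I*√322 (b = √(-322) = I*√322 ≈ 17.944*I)
(11*(-6184) - 178528)/(-78556 - 345*(b + n)) = (11*(-6184) - 178528)/(-78556 - 345*(I*√322 - 16)) = (-68024 - 178528)/(-78556 - 345*(-16 + I*√322)) = -246552/(-78556 + (5520 - 345*I*√322)) = -246552/(-73036 - 345*I*√322)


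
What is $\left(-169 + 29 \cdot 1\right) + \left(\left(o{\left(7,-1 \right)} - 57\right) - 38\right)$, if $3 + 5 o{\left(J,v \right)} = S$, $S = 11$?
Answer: $- \frac{1167}{5} \approx -233.4$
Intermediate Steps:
$o{\left(J,v \right)} = \frac{8}{5}$ ($o{\left(J,v \right)} = - \frac{3}{5} + \frac{1}{5} \cdot 11 = - \frac{3}{5} + \frac{11}{5} = \frac{8}{5}$)
$\left(-169 + 29 \cdot 1\right) + \left(\left(o{\left(7,-1 \right)} - 57\right) - 38\right) = \left(-169 + 29 \cdot 1\right) + \left(\left(\frac{8}{5} - 57\right) - 38\right) = \left(-169 + 29\right) - \frac{467}{5} = -140 - \frac{467}{5} = - \frac{1167}{5}$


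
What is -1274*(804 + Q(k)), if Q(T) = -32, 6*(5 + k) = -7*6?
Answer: -983528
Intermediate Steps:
k = -12 (k = -5 + (-7*6)/6 = -5 + (1/6)*(-42) = -5 - 7 = -12)
-1274*(804 + Q(k)) = -1274*(804 - 32) = -1274*772 = -983528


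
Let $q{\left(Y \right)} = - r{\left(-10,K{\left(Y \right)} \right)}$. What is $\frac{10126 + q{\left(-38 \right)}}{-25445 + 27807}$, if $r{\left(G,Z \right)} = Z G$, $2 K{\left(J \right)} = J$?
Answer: $\frac{4968}{1181} \approx 4.2066$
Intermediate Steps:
$K{\left(J \right)} = \frac{J}{2}$
$r{\left(G,Z \right)} = G Z$
$q{\left(Y \right)} = 5 Y$ ($q{\left(Y \right)} = - \left(-10\right) \frac{Y}{2} = - \left(-5\right) Y = 5 Y$)
$\frac{10126 + q{\left(-38 \right)}}{-25445 + 27807} = \frac{10126 + 5 \left(-38\right)}{-25445 + 27807} = \frac{10126 - 190}{2362} = 9936 \cdot \frac{1}{2362} = \frac{4968}{1181}$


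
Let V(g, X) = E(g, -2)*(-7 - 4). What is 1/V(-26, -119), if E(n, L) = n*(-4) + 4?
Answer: -1/1188 ≈ -0.00084175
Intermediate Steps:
E(n, L) = 4 - 4*n (E(n, L) = -4*n + 4 = 4 - 4*n)
V(g, X) = -44 + 44*g (V(g, X) = (4 - 4*g)*(-7 - 4) = (4 - 4*g)*(-11) = -44 + 44*g)
1/V(-26, -119) = 1/(-44 + 44*(-26)) = 1/(-44 - 1144) = 1/(-1188) = -1/1188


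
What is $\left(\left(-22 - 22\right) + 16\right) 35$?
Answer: $-980$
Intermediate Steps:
$\left(\left(-22 - 22\right) + 16\right) 35 = \left(-44 + 16\right) 35 = \left(-28\right) 35 = -980$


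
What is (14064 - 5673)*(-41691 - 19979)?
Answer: -517472970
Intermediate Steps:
(14064 - 5673)*(-41691 - 19979) = 8391*(-61670) = -517472970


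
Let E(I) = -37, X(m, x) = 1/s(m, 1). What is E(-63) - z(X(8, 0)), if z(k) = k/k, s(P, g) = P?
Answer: -38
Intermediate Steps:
X(m, x) = 1/m
z(k) = 1
E(-63) - z(X(8, 0)) = -37 - 1*1 = -37 - 1 = -38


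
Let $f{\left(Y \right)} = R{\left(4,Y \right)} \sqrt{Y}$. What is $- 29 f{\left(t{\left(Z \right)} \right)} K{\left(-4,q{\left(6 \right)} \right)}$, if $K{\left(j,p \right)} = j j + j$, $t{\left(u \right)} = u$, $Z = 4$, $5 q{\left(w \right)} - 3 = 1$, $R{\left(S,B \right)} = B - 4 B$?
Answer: $8352$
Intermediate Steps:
$R{\left(S,B \right)} = - 3 B$
$q{\left(w \right)} = \frac{4}{5}$ ($q{\left(w \right)} = \frac{3}{5} + \frac{1}{5} \cdot 1 = \frac{3}{5} + \frac{1}{5} = \frac{4}{5}$)
$f{\left(Y \right)} = - 3 Y^{\frac{3}{2}}$ ($f{\left(Y \right)} = - 3 Y \sqrt{Y} = - 3 Y^{\frac{3}{2}}$)
$K{\left(j,p \right)} = j + j^{2}$ ($K{\left(j,p \right)} = j^{2} + j = j + j^{2}$)
$- 29 f{\left(t{\left(Z \right)} \right)} K{\left(-4,q{\left(6 \right)} \right)} = - 29 \left(- 3 \cdot 4^{\frac{3}{2}}\right) \left(- 4 \left(1 - 4\right)\right) = - 29 \left(\left(-3\right) 8\right) \left(\left(-4\right) \left(-3\right)\right) = \left(-29\right) \left(-24\right) 12 = 696 \cdot 12 = 8352$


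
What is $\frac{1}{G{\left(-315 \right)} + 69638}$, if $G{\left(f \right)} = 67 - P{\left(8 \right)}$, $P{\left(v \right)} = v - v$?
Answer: $\frac{1}{69705} \approx 1.4346 \cdot 10^{-5}$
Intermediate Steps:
$P{\left(v \right)} = 0$
$G{\left(f \right)} = 67$ ($G{\left(f \right)} = 67 - 0 = 67 + 0 = 67$)
$\frac{1}{G{\left(-315 \right)} + 69638} = \frac{1}{67 + 69638} = \frac{1}{69705}$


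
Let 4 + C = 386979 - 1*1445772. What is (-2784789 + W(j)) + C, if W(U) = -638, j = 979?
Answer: -3844224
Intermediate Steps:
C = -1058797 (C = -4 + (386979 - 1*1445772) = -4 + (386979 - 1445772) = -4 - 1058793 = -1058797)
(-2784789 + W(j)) + C = (-2784789 - 638) - 1058797 = -2785427 - 1058797 = -3844224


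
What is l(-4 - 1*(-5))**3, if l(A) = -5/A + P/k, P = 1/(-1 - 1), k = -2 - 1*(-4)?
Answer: -9261/64 ≈ -144.70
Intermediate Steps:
k = 2 (k = -2 + 4 = 2)
P = -1/2 (P = 1/(-2) = -1/2 ≈ -0.50000)
l(A) = -1/4 - 5/A (l(A) = -5/A - 1/2/2 = -5/A - 1/2*1/2 = -5/A - 1/4 = -1/4 - 5/A)
l(-4 - 1*(-5))**3 = ((-20 - (-4 - 1*(-5)))/(4*(-4 - 1*(-5))))**3 = ((-20 - (-4 + 5))/(4*(-4 + 5)))**3 = ((1/4)*(-20 - 1*1)/1)**3 = ((1/4)*1*(-20 - 1))**3 = ((1/4)*1*(-21))**3 = (-21/4)**3 = -9261/64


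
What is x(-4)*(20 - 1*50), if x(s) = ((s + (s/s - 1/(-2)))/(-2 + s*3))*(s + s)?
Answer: 300/7 ≈ 42.857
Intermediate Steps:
x(s) = 2*s*(3/2 + s)/(-2 + 3*s) (x(s) = ((s + (1 - 1*(-1/2)))/(-2 + 3*s))*(2*s) = ((s + (1 + 1/2))/(-2 + 3*s))*(2*s) = ((s + 3/2)/(-2 + 3*s))*(2*s) = ((3/2 + s)/(-2 + 3*s))*(2*s) = 2*s*(3/2 + s)/(-2 + 3*s))
x(-4)*(20 - 1*50) = (-4*(3 + 2*(-4))/(-2 + 3*(-4)))*(20 - 1*50) = (-4*(3 - 8)/(-2 - 12))*(20 - 50) = -4*(-5)/(-14)*(-30) = -4*(-1/14)*(-5)*(-30) = -10/7*(-30) = 300/7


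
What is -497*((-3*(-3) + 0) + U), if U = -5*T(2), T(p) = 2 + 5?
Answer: 12922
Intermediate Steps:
T(p) = 7
U = -35 (U = -5*7 = -35)
-497*((-3*(-3) + 0) + U) = -497*((-3*(-3) + 0) - 35) = -497*((9 + 0) - 35) = -497*(9 - 35) = -497*(-26) = 12922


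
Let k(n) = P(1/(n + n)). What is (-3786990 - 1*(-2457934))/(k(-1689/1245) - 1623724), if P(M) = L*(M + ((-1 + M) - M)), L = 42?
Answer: 748258528/914188973 ≈ 0.81849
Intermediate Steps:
P(M) = -42 + 42*M (P(M) = 42*(M + ((-1 + M) - M)) = 42*(M - 1) = 42*(-1 + M) = -42 + 42*M)
k(n) = -42 + 21/n (k(n) = -42 + 42/(n + n) = -42 + 42/((2*n)) = -42 + 42*(1/(2*n)) = -42 + 21/n)
(-3786990 - 1*(-2457934))/(k(-1689/1245) - 1623724) = (-3786990 - 1*(-2457934))/((-42 + 21/((-1689/1245))) - 1623724) = (-3786990 + 2457934)/((-42 + 21/((-1689*1/1245))) - 1623724) = -1329056/((-42 + 21/(-563/415)) - 1623724) = -1329056/((-42 + 21*(-415/563)) - 1623724) = -1329056/((-42 - 8715/563) - 1623724) = -1329056/(-32361/563 - 1623724) = -1329056/(-914188973/563) = -1329056*(-563/914188973) = 748258528/914188973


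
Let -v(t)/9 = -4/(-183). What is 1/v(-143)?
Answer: -61/12 ≈ -5.0833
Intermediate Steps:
v(t) = -12/61 (v(t) = -(-36)/(-183) = -(-36)*(-1)/183 = -9*4/183 = -12/61)
1/v(-143) = 1/(-12/61) = -61/12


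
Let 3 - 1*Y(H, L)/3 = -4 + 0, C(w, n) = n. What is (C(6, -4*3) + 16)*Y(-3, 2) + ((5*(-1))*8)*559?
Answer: -22276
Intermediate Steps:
Y(H, L) = 21 (Y(H, L) = 9 - 3*(-4 + 0) = 9 - 3*(-4) = 9 + 12 = 21)
(C(6, -4*3) + 16)*Y(-3, 2) + ((5*(-1))*8)*559 = (-4*3 + 16)*21 + ((5*(-1))*8)*559 = (-12 + 16)*21 - 5*8*559 = 4*21 - 40*559 = 84 - 22360 = -22276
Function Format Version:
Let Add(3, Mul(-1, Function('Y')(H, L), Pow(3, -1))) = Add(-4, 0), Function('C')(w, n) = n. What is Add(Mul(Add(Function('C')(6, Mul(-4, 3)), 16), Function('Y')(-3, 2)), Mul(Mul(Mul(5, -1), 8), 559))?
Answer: -22276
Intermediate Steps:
Function('Y')(H, L) = 21 (Function('Y')(H, L) = Add(9, Mul(-3, Add(-4, 0))) = Add(9, Mul(-3, -4)) = Add(9, 12) = 21)
Add(Mul(Add(Function('C')(6, Mul(-4, 3)), 16), Function('Y')(-3, 2)), Mul(Mul(Mul(5, -1), 8), 559)) = Add(Mul(Add(Mul(-4, 3), 16), 21), Mul(Mul(Mul(5, -1), 8), 559)) = Add(Mul(Add(-12, 16), 21), Mul(Mul(-5, 8), 559)) = Add(Mul(4, 21), Mul(-40, 559)) = Add(84, -22360) = -22276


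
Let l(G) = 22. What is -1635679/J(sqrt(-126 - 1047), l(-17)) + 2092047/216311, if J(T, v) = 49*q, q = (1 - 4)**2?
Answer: -352892767442/95393151 ≈ -3699.4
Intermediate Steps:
q = 9 (q = (-3)**2 = 9)
J(T, v) = 441 (J(T, v) = 49*9 = 441)
-1635679/J(sqrt(-126 - 1047), l(-17)) + 2092047/216311 = -1635679/441 + 2092047/216311 = -352892767442/95393151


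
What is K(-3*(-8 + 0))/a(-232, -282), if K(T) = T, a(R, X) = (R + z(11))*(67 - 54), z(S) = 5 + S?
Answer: -1/117 ≈ -0.0085470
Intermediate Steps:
a(R, X) = 208 + 13*R (a(R, X) = (R + (5 + 11))*(67 - 54) = (R + 16)*13 = (16 + R)*13 = 208 + 13*R)
K(-3*(-8 + 0))/a(-232, -282) = (-3*(-8 + 0))/(208 + 13*(-232)) = (-3*(-8))/(208 - 3016) = 24/(-2808) = 24*(-1/2808) = -1/117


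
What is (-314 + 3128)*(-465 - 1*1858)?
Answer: -6536922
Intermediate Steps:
(-314 + 3128)*(-465 - 1*1858) = 2814*(-465 - 1858) = 2814*(-2323) = -6536922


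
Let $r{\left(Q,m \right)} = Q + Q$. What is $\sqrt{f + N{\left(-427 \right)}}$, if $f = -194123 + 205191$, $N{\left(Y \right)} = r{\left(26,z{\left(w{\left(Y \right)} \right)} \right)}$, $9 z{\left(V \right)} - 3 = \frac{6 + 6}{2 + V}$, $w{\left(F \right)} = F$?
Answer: $4 \sqrt{695} \approx 105.45$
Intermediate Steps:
$z{\left(V \right)} = \frac{1}{3} + \frac{4}{3 \left(2 + V\right)}$ ($z{\left(V \right)} = \frac{1}{3} + \frac{\left(6 + 6\right) \frac{1}{2 + V}}{9} = \frac{1}{3} + \frac{12 \frac{1}{2 + V}}{9} = \frac{1}{3} + \frac{4}{3 \left(2 + V\right)}$)
$r{\left(Q,m \right)} = 2 Q$
$N{\left(Y \right)} = 52$ ($N{\left(Y \right)} = 2 \cdot 26 = 52$)
$f = 11068$
$\sqrt{f + N{\left(-427 \right)}} = \sqrt{11068 + 52} = \sqrt{11120} = 4 \sqrt{695}$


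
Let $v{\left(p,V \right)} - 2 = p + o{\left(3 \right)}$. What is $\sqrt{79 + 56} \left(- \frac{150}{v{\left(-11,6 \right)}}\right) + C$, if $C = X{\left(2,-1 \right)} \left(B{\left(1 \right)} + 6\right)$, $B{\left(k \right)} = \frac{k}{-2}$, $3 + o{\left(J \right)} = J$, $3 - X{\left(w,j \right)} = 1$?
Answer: $11 + 50 \sqrt{15} \approx 204.65$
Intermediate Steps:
$X{\left(w,j \right)} = 2$ ($X{\left(w,j \right)} = 3 - 1 = 2$)
$o{\left(J \right)} = -3 + J$
$v{\left(p,V \right)} = 2 + p$ ($v{\left(p,V \right)} = 2 + \left(p + \left(-3 + 3\right)\right) = 2 + \left(p + 0\right) = 2 + p$)
$B{\left(k \right)} = - \frac{k}{2}$ ($B{\left(k \right)} = k \left(- \frac{1}{2}\right) = - \frac{k}{2}$)
$C = 11$ ($C = 2 \left(\left(- \frac{1}{2}\right) 1 + 6\right) = 2 \left(- \frac{1}{2} + 6\right) = 2 \cdot \frac{11}{2} = 11$)
$\sqrt{79 + 56} \left(- \frac{150}{v{\left(-11,6 \right)}}\right) + C = \sqrt{79 + 56} \left(- \frac{150}{2 - 11}\right) + 11 = \sqrt{135} \left(- \frac{150}{-9}\right) + 11 = 3 \sqrt{15} \left(\left(-150\right) \left(- \frac{1}{9}\right)\right) + 11 = 3 \sqrt{15} \cdot \frac{50}{3} + 11 = 50 \sqrt{15} + 11 = 11 + 50 \sqrt{15}$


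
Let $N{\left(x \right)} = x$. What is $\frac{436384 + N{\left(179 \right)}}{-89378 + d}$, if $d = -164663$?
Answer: $- \frac{436563}{254041} \approx -1.7185$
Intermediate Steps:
$\frac{436384 + N{\left(179 \right)}}{-89378 + d} = \frac{436384 + 179}{-89378 - 164663} = \frac{436563}{-254041} = 436563 \left(- \frac{1}{254041}\right) = - \frac{436563}{254041}$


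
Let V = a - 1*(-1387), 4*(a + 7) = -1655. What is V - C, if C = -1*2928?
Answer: 15577/4 ≈ 3894.3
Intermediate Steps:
a = -1683/4 (a = -7 + (1/4)*(-1655) = -7 - 1655/4 = -1683/4 ≈ -420.75)
V = 3865/4 (V = -1683/4 - 1*(-1387) = -1683/4 + 1387 = 3865/4 ≈ 966.25)
C = -2928
V - C = 3865/4 - 1*(-2928) = 3865/4 + 2928 = 15577/4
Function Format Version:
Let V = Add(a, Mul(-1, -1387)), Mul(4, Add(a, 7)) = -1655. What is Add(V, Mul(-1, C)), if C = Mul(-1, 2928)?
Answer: Rational(15577, 4) ≈ 3894.3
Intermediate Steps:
a = Rational(-1683, 4) (a = Add(-7, Mul(Rational(1, 4), -1655)) = Add(-7, Rational(-1655, 4)) = Rational(-1683, 4) ≈ -420.75)
V = Rational(3865, 4) (V = Add(Rational(-1683, 4), Mul(-1, -1387)) = Add(Rational(-1683, 4), 1387) = Rational(3865, 4) ≈ 966.25)
C = -2928
Add(V, Mul(-1, C)) = Add(Rational(3865, 4), Mul(-1, -2928)) = Add(Rational(3865, 4), 2928) = Rational(15577, 4)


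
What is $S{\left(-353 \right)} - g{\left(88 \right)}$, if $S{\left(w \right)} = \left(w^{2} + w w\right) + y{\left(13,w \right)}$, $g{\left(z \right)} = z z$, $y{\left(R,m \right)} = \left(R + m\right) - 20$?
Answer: $241114$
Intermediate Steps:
$y{\left(R,m \right)} = -20 + R + m$
$g{\left(z \right)} = z^{2}$
$S{\left(w \right)} = -7 + w + 2 w^{2}$ ($S{\left(w \right)} = \left(w^{2} + w w\right) + \left(-20 + 13 + w\right) = \left(w^{2} + w^{2}\right) + \left(-7 + w\right) = 2 w^{2} + \left(-7 + w\right) = -7 + w + 2 w^{2}$)
$S{\left(-353 \right)} - g{\left(88 \right)} = \left(-7 - 353 + 2 \left(-353\right)^{2}\right) - 88^{2} = \left(-7 - 353 + 2 \cdot 124609\right) - 7744 = \left(-7 - 353 + 249218\right) - 7744 = 248858 - 7744 = 241114$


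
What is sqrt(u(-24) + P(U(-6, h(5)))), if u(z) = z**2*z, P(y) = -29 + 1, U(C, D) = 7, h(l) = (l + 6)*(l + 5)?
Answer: 2*I*sqrt(3463) ≈ 117.69*I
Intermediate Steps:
h(l) = (5 + l)*(6 + l) (h(l) = (6 + l)*(5 + l) = (5 + l)*(6 + l))
P(y) = -28
u(z) = z**3
sqrt(u(-24) + P(U(-6, h(5)))) = sqrt((-24)**3 - 28) = sqrt(-13824 - 28) = sqrt(-13852) = 2*I*sqrt(3463)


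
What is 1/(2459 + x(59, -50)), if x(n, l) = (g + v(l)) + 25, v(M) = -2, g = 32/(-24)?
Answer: 3/7442 ≈ 0.00040312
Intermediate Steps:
g = -4/3 (g = 32*(-1/24) = -4/3 ≈ -1.3333)
x(n, l) = 65/3 (x(n, l) = (-4/3 - 2) + 25 = -10/3 + 25 = 65/3)
1/(2459 + x(59, -50)) = 1/(2459 + 65/3) = 1/(7442/3) = 3/7442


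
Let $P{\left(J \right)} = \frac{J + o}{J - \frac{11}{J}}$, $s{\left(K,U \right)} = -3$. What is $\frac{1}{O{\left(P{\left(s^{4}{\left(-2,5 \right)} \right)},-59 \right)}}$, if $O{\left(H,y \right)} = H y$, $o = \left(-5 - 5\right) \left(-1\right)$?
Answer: $- \frac{6550}{434889} \approx -0.015061$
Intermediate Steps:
$o = 10$ ($o = \left(-10\right) \left(-1\right) = 10$)
$P{\left(J \right)} = \frac{10 + J}{J - \frac{11}{J}}$ ($P{\left(J \right)} = \frac{J + 10}{J - \frac{11}{J}} = \frac{10 + J}{J - \frac{11}{J}}$)
$\frac{1}{O{\left(P{\left(s^{4}{\left(-2,5 \right)} \right)},-59 \right)}} = \frac{1}{\frac{\left(-3\right)^{4} \left(10 + \left(-3\right)^{4}\right)}{-11 + \left(\left(-3\right)^{4}\right)^{2}} \left(-59\right)} = \frac{1}{\frac{81 \left(10 + 81\right)}{-11 + 81^{2}} \left(-59\right)} = \frac{1}{81 \frac{1}{-11 + 6561} \cdot 91 \left(-59\right)} = \frac{1}{81 \cdot \frac{1}{6550} \cdot 91 \left(-59\right)} = \frac{1}{\frac{7371}{6550} \left(-59\right)} = \frac{1}{- \frac{434889}{6550}} = - \frac{6550}{434889}$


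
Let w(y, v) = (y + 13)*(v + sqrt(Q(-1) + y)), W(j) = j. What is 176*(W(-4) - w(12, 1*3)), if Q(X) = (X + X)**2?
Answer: -31504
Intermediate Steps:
Q(X) = 4*X**2 (Q(X) = (2*X)**2 = 4*X**2)
w(y, v) = (13 + y)*(v + sqrt(4 + y)) (w(y, v) = (y + 13)*(v + sqrt(4*(-1)**2 + y)) = (13 + y)*(v + sqrt(4*1 + y)) = (13 + y)*(v + sqrt(4 + y)))
176*(W(-4) - w(12, 1*3)) = 176*(-4 - (13*(1*3) + 13*sqrt(4 + 12) + (1*3)*12 + 12*sqrt(4 + 12))) = 176*(-4 - (13*3 + 13*sqrt(16) + 3*12 + 12*sqrt(16))) = 176*(-4 - (39 + 13*4 + 36 + 12*4)) = 176*(-4 - (39 + 52 + 36 + 48)) = 176*(-4 - 1*175) = 176*(-4 - 175) = 176*(-179) = -31504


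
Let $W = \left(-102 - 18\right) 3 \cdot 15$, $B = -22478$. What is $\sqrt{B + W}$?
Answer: $i \sqrt{27878} \approx 166.97 i$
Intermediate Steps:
$W = -5400$ ($W = \left(-120\right) 45 = -5400$)
$\sqrt{B + W} = \sqrt{-22478 - 5400} = \sqrt{-27878} = i \sqrt{27878}$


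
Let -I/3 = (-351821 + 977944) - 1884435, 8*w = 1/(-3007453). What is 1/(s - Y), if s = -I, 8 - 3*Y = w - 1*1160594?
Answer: -24059624/100131423361947 ≈ -2.4028e-7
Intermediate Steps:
w = -1/24059624 (w = (1/8)/(-3007453) = (1/8)*(-1/3007453) = -1/24059624 ≈ -4.1563e-8)
I = 3774936 (I = -3*((-351821 + 977944) - 1884435) = -3*(626123 - 1884435) = -3*(-1258312) = 3774936)
Y = 9307882577883/24059624 (Y = 8/3 - (-1/24059624 - 1*1160594)/3 = 8/3 - (-1/24059624 - 1160594)/3 = 8/3 - 1/3*(-27923455256657/24059624) = 8/3 + 27923455256657/72178872 = 9307882577883/24059624 ≈ 3.8687e+5)
s = -3774936 (s = -1*3774936 = -3774936)
1/(s - Y) = 1/(-3774936 - 1*9307882577883/24059624) = 1/(-3774936 - 9307882577883/24059624) = 1/(-100131423361947/24059624) = -24059624/100131423361947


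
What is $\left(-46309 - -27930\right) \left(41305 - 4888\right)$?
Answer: $-669308043$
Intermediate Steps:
$\left(-46309 - -27930\right) \left(41305 - 4888\right) = \left(-46309 + 27930\right) 36417 = \left(-18379\right) 36417 = -669308043$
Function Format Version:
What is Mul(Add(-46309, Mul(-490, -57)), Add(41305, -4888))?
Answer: -669308043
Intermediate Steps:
Mul(Add(-46309, Mul(-490, -57)), Add(41305, -4888)) = Mul(Add(-46309, 27930), 36417) = Mul(-18379, 36417) = -669308043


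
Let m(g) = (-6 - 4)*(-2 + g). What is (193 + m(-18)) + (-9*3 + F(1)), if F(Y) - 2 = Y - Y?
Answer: 368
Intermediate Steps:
F(Y) = 2 (F(Y) = 2 + (Y - Y) = 2 + 0 = 2)
m(g) = 20 - 10*g (m(g) = -10*(-2 + g) = 20 - 10*g)
(193 + m(-18)) + (-9*3 + F(1)) = (193 + (20 - 10*(-18))) + (-9*3 + 2) = (193 + (20 + 180)) + (-27 + 2) = (193 + 200) - 25 = 393 - 25 = 368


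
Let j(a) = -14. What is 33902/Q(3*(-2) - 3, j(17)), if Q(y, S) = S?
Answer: -16951/7 ≈ -2421.6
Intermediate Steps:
33902/Q(3*(-2) - 3, j(17)) = 33902/(-14) = 33902*(-1/14) = -16951/7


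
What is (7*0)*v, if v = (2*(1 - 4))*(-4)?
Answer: 0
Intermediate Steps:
v = 24 (v = (2*(-3))*(-4) = -6*(-4) = 24)
(7*0)*v = (7*0)*24 = 0*24 = 0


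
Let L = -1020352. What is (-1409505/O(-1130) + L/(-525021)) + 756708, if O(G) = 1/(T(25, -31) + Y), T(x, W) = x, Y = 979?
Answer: -742582514892200/525021 ≈ -1.4144e+9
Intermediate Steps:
O(G) = 1/1004 (O(G) = 1/(25 + 979) = 1/1004)
(-1409505/O(-1130) + L/(-525021)) + 756708 = (-1409505/1/1004 - 1020352/(-525021)) + 756708 = (-1409505*1004 - 1020352*(-1/525021)) + 756708 = (-1415143020 + 1020352/525021) + 756708 = -742979802483068/525021 + 756708 = -742582514892200/525021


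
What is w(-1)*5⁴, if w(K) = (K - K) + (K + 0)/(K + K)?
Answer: 625/2 ≈ 312.50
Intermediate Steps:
w(K) = ½ (w(K) = 0 + K/((2*K)) = 0 + K*(1/(2*K)) = 0 + ½ = ½)
w(-1)*5⁴ = (½)*5⁴ = (½)*625 = 625/2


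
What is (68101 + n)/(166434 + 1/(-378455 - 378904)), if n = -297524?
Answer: -173755573857/126050287805 ≈ -1.3785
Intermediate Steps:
(68101 + n)/(166434 + 1/(-378455 - 378904)) = (68101 - 297524)/(166434 + 1/(-378455 - 378904)) = -229423/(166434 + 1/(-757359)) = -229423/(166434 - 1/757359) = -229423/126050287805/757359 = -229423*757359/126050287805 = -173755573857/126050287805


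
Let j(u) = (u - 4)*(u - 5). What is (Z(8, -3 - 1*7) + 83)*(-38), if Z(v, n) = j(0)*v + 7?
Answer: -9500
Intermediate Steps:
j(u) = (-5 + u)*(-4 + u) (j(u) = (-4 + u)*(-5 + u) = (-5 + u)*(-4 + u))
Z(v, n) = 7 + 20*v (Z(v, n) = (20 + 0² - 9*0)*v + 7 = (20 + 0 + 0)*v + 7 = 20*v + 7 = 7 + 20*v)
(Z(8, -3 - 1*7) + 83)*(-38) = ((7 + 20*8) + 83)*(-38) = ((7 + 160) + 83)*(-38) = (167 + 83)*(-38) = 250*(-38) = -9500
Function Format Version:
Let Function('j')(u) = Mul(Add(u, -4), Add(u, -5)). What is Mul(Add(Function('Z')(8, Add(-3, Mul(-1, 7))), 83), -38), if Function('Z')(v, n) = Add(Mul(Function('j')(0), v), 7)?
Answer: -9500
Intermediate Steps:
Function('j')(u) = Mul(Add(-5, u), Add(-4, u)) (Function('j')(u) = Mul(Add(-4, u), Add(-5, u)) = Mul(Add(-5, u), Add(-4, u)))
Function('Z')(v, n) = Add(7, Mul(20, v)) (Function('Z')(v, n) = Add(Mul(Add(20, Pow(0, 2), Mul(-9, 0)), v), 7) = Add(Mul(Add(20, 0, 0), v), 7) = Add(Mul(20, v), 7) = Add(7, Mul(20, v)))
Mul(Add(Function('Z')(8, Add(-3, Mul(-1, 7))), 83), -38) = Mul(Add(Add(7, Mul(20, 8)), 83), -38) = Mul(Add(Add(7, 160), 83), -38) = Mul(Add(167, 83), -38) = Mul(250, -38) = -9500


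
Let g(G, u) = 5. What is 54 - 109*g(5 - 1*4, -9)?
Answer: -491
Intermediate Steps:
54 - 109*g(5 - 1*4, -9) = 54 - 109*5 = 54 - 545 = -491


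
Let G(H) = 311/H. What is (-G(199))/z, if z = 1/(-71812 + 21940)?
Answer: 15510192/199 ≈ 77941.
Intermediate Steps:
z = -1/49872 (z = 1/(-49872) = -1/49872 ≈ -2.0051e-5)
(-G(199))/z = (-311/199)/(-1/49872) = -311/199*(-49872) = 15510192/199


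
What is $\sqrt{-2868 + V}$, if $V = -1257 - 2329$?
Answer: $i \sqrt{6454} \approx 80.337 i$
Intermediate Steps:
$V = -3586$ ($V = -1257 - 2329 = -3586$)
$\sqrt{-2868 + V} = \sqrt{-2868 - 3586} = \sqrt{-6454} = i \sqrt{6454}$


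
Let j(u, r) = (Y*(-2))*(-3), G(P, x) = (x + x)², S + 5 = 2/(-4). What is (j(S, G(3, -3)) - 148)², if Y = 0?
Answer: 21904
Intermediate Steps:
S = -11/2 (S = -5 + 2/(-4) = -5 + 2*(-¼) = -5 - ½ = -11/2 ≈ -5.5000)
G(P, x) = 4*x² (G(P, x) = (2*x)² = 4*x²)
j(u, r) = 0 (j(u, r) = (0*(-2))*(-3) = 0*(-3) = 0)
(j(S, G(3, -3)) - 148)² = (0 - 148)² = (-148)² = 21904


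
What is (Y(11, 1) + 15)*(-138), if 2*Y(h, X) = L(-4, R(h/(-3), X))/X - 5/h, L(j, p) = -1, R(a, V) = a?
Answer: -21666/11 ≈ -1969.6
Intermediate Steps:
Y(h, X) = -5/(2*h) - 1/(2*X) (Y(h, X) = (-1/X - 5/h)/2 = -5/(2*h) - 1/(2*X))
(Y(11, 1) + 15)*(-138) = ((1/2)*(-1*11 - 5*1)/(1*11) + 15)*(-138) = ((1/2)*1*(1/11)*(-11 - 5) + 15)*(-138) = ((1/2)*1*(1/11)*(-16) + 15)*(-138) = (-8/11 + 15)*(-138) = (157/11)*(-138) = -21666/11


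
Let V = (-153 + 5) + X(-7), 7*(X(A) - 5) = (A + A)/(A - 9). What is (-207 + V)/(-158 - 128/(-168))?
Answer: 58779/26416 ≈ 2.2251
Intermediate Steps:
X(A) = 5 + 2*A/(7*(-9 + A)) (X(A) = 5 + ((A + A)/(A - 9))/7 = 5 + ((2*A)/(-9 + A))/7 = 5 + (2*A/(-9 + A))/7 = 5 + 2*A/(7*(-9 + A)))
V = -1143/8 (V = (-153 + 5) + (-315 + 37*(-7))/(7*(-9 - 7)) = -148 + (⅐)*(-315 - 259)/(-16) = -148 + (⅐)*(-1/16)*(-574) = -148 + 41/8 = -1143/8 ≈ -142.88)
(-207 + V)/(-158 - 128/(-168)) = (-207 - 1143/8)/(-158 - 128/(-168)) = -2799/(8*(-158 - 128*(-1/168))) = -2799/(8*(-158 + 16/21)) = -2799/(8*(-3302/21)) = -2799/8*(-21/3302) = 58779/26416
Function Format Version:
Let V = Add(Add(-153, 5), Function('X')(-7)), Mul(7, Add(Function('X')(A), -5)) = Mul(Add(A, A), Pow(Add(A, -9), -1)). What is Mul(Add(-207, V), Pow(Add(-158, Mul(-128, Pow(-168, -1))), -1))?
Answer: Rational(58779, 26416) ≈ 2.2251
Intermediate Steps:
Function('X')(A) = Add(5, Mul(Rational(2, 7), A, Pow(Add(-9, A), -1))) (Function('X')(A) = Add(5, Mul(Rational(1, 7), Mul(Add(A, A), Pow(Add(A, -9), -1)))) = Add(5, Mul(Rational(1, 7), Mul(Mul(2, A), Pow(Add(-9, A), -1)))) = Add(5, Mul(Rational(1, 7), Mul(2, A, Pow(Add(-9, A), -1)))) = Add(5, Mul(Rational(2, 7), A, Pow(Add(-9, A), -1))))
V = Rational(-1143, 8) (V = Add(Add(-153, 5), Mul(Rational(1, 7), Pow(Add(-9, -7), -1), Add(-315, Mul(37, -7)))) = Add(-148, Mul(Rational(1, 7), Pow(-16, -1), Add(-315, -259))) = Add(-148, Mul(Rational(1, 7), Rational(-1, 16), -574)) = Add(-148, Rational(41, 8)) = Rational(-1143, 8) ≈ -142.88)
Mul(Add(-207, V), Pow(Add(-158, Mul(-128, Pow(-168, -1))), -1)) = Mul(Add(-207, Rational(-1143, 8)), Pow(Add(-158, Mul(-128, Pow(-168, -1))), -1)) = Mul(Rational(-2799, 8), Pow(Add(-158, Mul(-128, Rational(-1, 168))), -1)) = Mul(Rational(-2799, 8), Pow(Add(-158, Rational(16, 21)), -1)) = Mul(Rational(-2799, 8), Pow(Rational(-3302, 21), -1)) = Mul(Rational(-2799, 8), Rational(-21, 3302)) = Rational(58779, 26416)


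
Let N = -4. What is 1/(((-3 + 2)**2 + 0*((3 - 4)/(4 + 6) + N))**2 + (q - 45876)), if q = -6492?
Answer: -1/52367 ≈ -1.9096e-5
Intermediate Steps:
1/(((-3 + 2)**2 + 0*((3 - 4)/(4 + 6) + N))**2 + (q - 45876)) = 1/(((-3 + 2)**2 + 0*((3 - 4)/(4 + 6) - 4))**2 + (-6492 - 45876)) = 1/(((-1)**2 + 0*(-1/10 - 4))**2 - 52368) = 1/((1 + 0*(-1*1/10 - 4))**2 - 52368) = 1/((1 + 0*(-1/10 - 4))**2 - 52368) = 1/((1 + 0*(-41/10))**2 - 52368) = 1/((1 + 0)**2 - 52368) = 1/(1**2 - 52368) = 1/(1 - 52368) = 1/(-52367) = -1/52367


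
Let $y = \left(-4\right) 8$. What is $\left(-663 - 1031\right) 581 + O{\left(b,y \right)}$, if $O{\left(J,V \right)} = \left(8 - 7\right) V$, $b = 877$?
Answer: $-984246$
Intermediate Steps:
$y = -32$
$O{\left(J,V \right)} = V$ ($O{\left(J,V \right)} = 1 V = V$)
$\left(-663 - 1031\right) 581 + O{\left(b,y \right)} = \left(-663 - 1031\right) 581 - 32 = \left(-1694\right) 581 - 32 = -984214 - 32 = -984246$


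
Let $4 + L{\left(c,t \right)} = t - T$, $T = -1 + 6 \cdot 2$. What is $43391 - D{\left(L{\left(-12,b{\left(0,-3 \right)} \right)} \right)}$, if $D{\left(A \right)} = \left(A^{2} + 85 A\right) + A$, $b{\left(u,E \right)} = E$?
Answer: $44615$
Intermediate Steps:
$T = 11$ ($T = -1 + 12 = 11$)
$L{\left(c,t \right)} = -15 + t$ ($L{\left(c,t \right)} = -4 + \left(t - 11\right) = -4 + \left(-11 + t\right) = -15 + t$)
$D{\left(A \right)} = A^{2} + 86 A$
$43391 - D{\left(L{\left(-12,b{\left(0,-3 \right)} \right)} \right)} = 43391 - \left(-15 - 3\right) \left(86 - 18\right) = 43391 - - 18 \left(86 - 18\right) = 43391 - \left(-18\right) 68 = 43391 - -1224 = 43391 + 1224 = 44615$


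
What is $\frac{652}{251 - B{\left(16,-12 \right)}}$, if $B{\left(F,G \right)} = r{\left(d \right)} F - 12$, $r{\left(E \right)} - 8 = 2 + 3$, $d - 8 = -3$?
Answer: $\frac{652}{55} \approx 11.855$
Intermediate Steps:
$d = 5$ ($d = 8 - 3 = 5$)
$r{\left(E \right)} = 13$ ($r{\left(E \right)} = 8 + \left(2 + 3\right) = 8 + 5 = 13$)
$B{\left(F,G \right)} = -12 + 13 F$ ($B{\left(F,G \right)} = 13 F - 12 = -12 + 13 F$)
$\frac{652}{251 - B{\left(16,-12 \right)}} = \frac{652}{251 - \left(-12 + 13 \cdot 16\right)} = \frac{652}{251 - \left(-12 + 208\right)} = \frac{652}{251 - 196} = \frac{652}{55}$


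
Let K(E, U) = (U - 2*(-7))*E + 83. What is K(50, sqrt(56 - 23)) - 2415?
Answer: -1632 + 50*sqrt(33) ≈ -1344.8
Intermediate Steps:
K(E, U) = 83 + E*(14 + U) (K(E, U) = (U + 14)*E + 83 = (14 + U)*E + 83 = E*(14 + U) + 83 = 83 + E*(14 + U))
K(50, sqrt(56 - 23)) - 2415 = (83 + 14*50 + 50*sqrt(56 - 23)) - 2415 = (83 + 700 + 50*sqrt(33)) - 2415 = (783 + 50*sqrt(33)) - 2415 = -1632 + 50*sqrt(33)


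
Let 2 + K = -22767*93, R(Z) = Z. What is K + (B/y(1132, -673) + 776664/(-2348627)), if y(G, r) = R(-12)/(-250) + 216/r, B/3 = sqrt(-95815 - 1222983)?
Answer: -4972826228455/2348627 - 84125*I*sqrt(1318798)/7654 ≈ -2.1173e+6 - 12622.0*I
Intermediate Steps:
B = 3*I*sqrt(1318798) (B = 3*sqrt(-95815 - 1222983) = 3*sqrt(-1318798) = 3*(I*sqrt(1318798)) = 3*I*sqrt(1318798) ≈ 3445.2*I)
y(G, r) = 6/125 + 216/r (y(G, r) = -12/(-250) + 216/r = -12*(-1/250) + 216/r = 6/125 + 216/r)
K = -2117333 (K = -2 - 22767*93 = -2 - 2117331 = -2117333)
K + (B/y(1132, -673) + 776664/(-2348627)) = -2117333 + ((3*I*sqrt(1318798))/(6/125 + 216/(-673)) + 776664/(-2348627)) = -2117333 + ((3*I*sqrt(1318798))/(6/125 + 216*(-1/673)) + 776664*(-1/2348627)) = -2117333 + ((3*I*sqrt(1318798))/(6/125 - 216/673) - 776664/2348627) = -2117333 + ((3*I*sqrt(1318798))/(-22962/84125) - 776664/2348627) = -2117333 + ((3*I*sqrt(1318798))*(-84125/22962) - 776664/2348627) = -2117333 + (-84125*I*sqrt(1318798)/7654 - 776664/2348627) = -2117333 + (-776664/2348627 - 84125*I*sqrt(1318798)/7654) = -4972826228455/2348627 - 84125*I*sqrt(1318798)/7654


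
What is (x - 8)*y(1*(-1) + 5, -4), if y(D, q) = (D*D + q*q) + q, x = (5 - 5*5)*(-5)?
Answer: 2576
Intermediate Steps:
x = 100 (x = (5 - 25)*(-5) = -20*(-5) = 100)
y(D, q) = q + D² + q² (y(D, q) = (D² + q²) + q = q + D² + q²)
(x - 8)*y(1*(-1) + 5, -4) = (100 - 8)*(-4 + (1*(-1) + 5)² + (-4)²) = 92*(-4 + (-1 + 5)² + 16) = 92*(-4 + 4² + 16) = 92*(-4 + 16 + 16) = 92*28 = 2576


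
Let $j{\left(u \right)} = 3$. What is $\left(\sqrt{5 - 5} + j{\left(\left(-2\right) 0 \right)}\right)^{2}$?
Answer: $9$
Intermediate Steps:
$\left(\sqrt{5 - 5} + j{\left(\left(-2\right) 0 \right)}\right)^{2} = \left(\sqrt{5 - 5} + 3\right)^{2} = \left(\sqrt{0} + 3\right)^{2} = \left(0 + 3\right)^{2} = 3^{2} = 9$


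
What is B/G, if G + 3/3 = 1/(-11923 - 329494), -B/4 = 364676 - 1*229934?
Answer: 30668806276/56903 ≈ 5.3897e+5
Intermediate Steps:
B = -538968 (B = -4*(364676 - 1*229934) = -4*(364676 - 229934) = -4*134742 = -538968)
G = -341418/341417 (G = -1 + 1/(-11923 - 329494) = -1 + 1/(-341417) = -1 - 1/341417 = -341418/341417 ≈ -1.0000)
B/G = -538968/(-341418/341417) = -538968*(-341417/341418) = 30668806276/56903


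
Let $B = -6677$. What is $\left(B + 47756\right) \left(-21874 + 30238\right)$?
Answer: $343584756$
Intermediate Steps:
$\left(B + 47756\right) \left(-21874 + 30238\right) = \left(-6677 + 47756\right) \left(-21874 + 30238\right) = 41079 \cdot 8364 = 343584756$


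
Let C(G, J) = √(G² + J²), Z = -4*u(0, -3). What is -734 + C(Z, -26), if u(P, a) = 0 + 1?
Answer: -734 + 2*√173 ≈ -707.69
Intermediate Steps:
u(P, a) = 1
Z = -4 (Z = -4*1 = -4)
-734 + C(Z, -26) = -734 + √((-4)² + (-26)²) = -734 + √(16 + 676) = -734 + √692 = -734 + 2*√173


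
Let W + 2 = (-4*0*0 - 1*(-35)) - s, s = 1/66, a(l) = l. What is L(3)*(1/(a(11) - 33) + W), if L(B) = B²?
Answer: 3261/11 ≈ 296.45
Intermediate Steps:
s = 1/66 ≈ 0.015152
W = 2177/66 (W = -2 + ((-4*0*0 - 1*(-35)) - 1*1/66) = -2 + ((0*0 + 35) - 1/66) = -2 + ((0 + 35) - 1/66) = -2 + (35 - 1/66) = -2 + 2309/66 = 2177/66 ≈ 32.985)
L(3)*(1/(a(11) - 33) + W) = 3²*(1/(11 - 33) + 2177/66) = 9*(1/(-22) + 2177/66) = 9*(-1/22 + 2177/66) = 9*(1087/33) = 3261/11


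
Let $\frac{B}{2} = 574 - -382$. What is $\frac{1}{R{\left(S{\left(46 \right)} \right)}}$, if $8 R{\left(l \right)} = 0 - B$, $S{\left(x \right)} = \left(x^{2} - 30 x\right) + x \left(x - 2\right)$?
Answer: $- \frac{1}{239} \approx -0.0041841$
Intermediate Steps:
$B = 1912$ ($B = 2 \left(574 - -382\right) = 2 \left(574 + 382\right) = 2 \cdot 956 = 1912$)
$S{\left(x \right)} = x^{2} - 30 x + x \left(-2 + x\right)$ ($S{\left(x \right)} = \left(x^{2} - 30 x\right) + x \left(-2 + x\right) = x^{2} - 30 x + x \left(-2 + x\right)$)
$R{\left(l \right)} = -239$ ($R{\left(l \right)} = \frac{0 - 1912}{8} = \frac{1}{8} \left(-1912\right) = -239$)
$\frac{1}{R{\left(S{\left(46 \right)} \right)}} = \frac{1}{-239} = - \frac{1}{239}$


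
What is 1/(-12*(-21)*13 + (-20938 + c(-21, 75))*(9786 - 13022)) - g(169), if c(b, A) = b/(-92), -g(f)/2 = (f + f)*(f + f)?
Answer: 356082970373647/1558431823 ≈ 2.2849e+5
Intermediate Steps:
g(f) = -8*f**2 (g(f) = -2*(f + f)*(f + f) = -2*2*f*2*f = -8*f**2)
c(b, A) = -b/92 (c(b, A) = b*(-1/92) = -b/92)
1/(-12*(-21)*13 + (-20938 + c(-21, 75))*(9786 - 13022)) - g(169) = 1/(-12*(-21)*13 + (-20938 - 1/92*(-21))*(9786 - 13022)) - (-8)*169**2 = 1/(252*13 + (-20938 + 21/92)*(-3236)) - (-8)*28561 = 1/(3276 - 1926275/92*(-3236)) - 1*(-228488) = 1/(3276 + 1558356475/23) + 228488 = 1/(1558431823/23) + 228488 = 23/1558431823 + 228488 = 356082970373647/1558431823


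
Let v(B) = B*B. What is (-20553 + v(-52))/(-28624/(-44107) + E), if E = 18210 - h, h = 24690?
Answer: 787265843/285784736 ≈ 2.7547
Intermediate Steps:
v(B) = B²
E = -6480 (E = 18210 - 1*24690 = 18210 - 24690 = -6480)
(-20553 + v(-52))/(-28624/(-44107) + E) = (-20553 + (-52)²)/(-28624/(-44107) - 6480) = (-20553 + 2704)/(-28624*(-1/44107) - 6480) = -17849/(28624/44107 - 6480) = -17849/(-285784736/44107) = -17849*(-44107/285784736) = 787265843/285784736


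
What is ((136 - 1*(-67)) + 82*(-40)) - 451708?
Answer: -454785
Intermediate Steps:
((136 - 1*(-67)) + 82*(-40)) - 451708 = ((136 + 67) - 3280) - 451708 = (203 - 3280) - 451708 = -3077 - 451708 = -454785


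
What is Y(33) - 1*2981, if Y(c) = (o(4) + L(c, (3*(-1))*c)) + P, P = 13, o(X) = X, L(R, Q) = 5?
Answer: -2959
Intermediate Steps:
Y(c) = 22 (Y(c) = (4 + 5) + 13 = 9 + 13 = 22)
Y(33) - 1*2981 = 22 - 1*2981 = 22 - 2981 = -2959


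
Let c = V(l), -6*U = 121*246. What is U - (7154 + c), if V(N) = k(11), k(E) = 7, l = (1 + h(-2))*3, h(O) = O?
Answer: -12122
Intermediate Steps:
l = -3 (l = (1 - 2)*3 = -1*3 = -3)
U = -4961 (U = -121*246/6 = -⅙*29766 = -4961)
V(N) = 7
c = 7
U - (7154 + c) = -4961 - (7154 + 7) = -4961 - 1*7161 = -4961 - 7161 = -12122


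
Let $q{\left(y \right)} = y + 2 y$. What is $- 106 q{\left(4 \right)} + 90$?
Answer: $-1182$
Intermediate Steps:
$q{\left(y \right)} = 3 y$
$- 106 q{\left(4 \right)} + 90 = - 106 \cdot 3 \cdot 4 + 90 = \left(-106\right) 12 + 90 = -1272 + 90 = -1182$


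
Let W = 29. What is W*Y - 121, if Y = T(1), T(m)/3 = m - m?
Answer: -121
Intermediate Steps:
T(m) = 0 (T(m) = 3*(m - m) = 3*0 = 0)
Y = 0
W*Y - 121 = 29*0 - 121 = 0 - 121 = -121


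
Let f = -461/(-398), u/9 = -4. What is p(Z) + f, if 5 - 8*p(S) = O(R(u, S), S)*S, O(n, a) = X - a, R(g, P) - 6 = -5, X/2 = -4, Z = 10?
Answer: 38659/1592 ≈ 24.283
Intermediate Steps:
X = -8 (X = 2*(-4) = -8)
u = -36 (u = 9*(-4) = -36)
f = 461/398 (f = -461*(-1/398) = 461/398 ≈ 1.1583)
R(g, P) = 1 (R(g, P) = 6 - 5 = 1)
O(n, a) = -8 - a
p(S) = 5/8 - S*(-8 - S)/8 (p(S) = 5/8 - (-8 - S)*S/8 = 5/8 - S*(-8 - S)/8)
p(Z) + f = (5/8 + (1/8)*10*(8 + 10)) + 461/398 = (5/8 + (1/8)*10*18) + 461/398 = (5/8 + 45/2) + 461/398 = 185/8 + 461/398 = 38659/1592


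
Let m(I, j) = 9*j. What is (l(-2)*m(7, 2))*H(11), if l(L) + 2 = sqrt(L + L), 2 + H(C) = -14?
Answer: 576 - 576*I ≈ 576.0 - 576.0*I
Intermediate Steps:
H(C) = -16 (H(C) = -2 - 14 = -16)
l(L) = -2 + sqrt(2)*sqrt(L) (l(L) = -2 + sqrt(L + L) = -2 + sqrt(2*L) = -2 + sqrt(2)*sqrt(L))
(l(-2)*m(7, 2))*H(11) = ((-2 + sqrt(2)*sqrt(-2))*(9*2))*(-16) = ((-2 + sqrt(2)*(I*sqrt(2)))*18)*(-16) = ((-2 + 2*I)*18)*(-16) = (-36 + 36*I)*(-16) = 576 - 576*I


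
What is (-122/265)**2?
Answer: 14884/70225 ≈ 0.21195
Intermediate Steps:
(-122/265)**2 = 14884/70225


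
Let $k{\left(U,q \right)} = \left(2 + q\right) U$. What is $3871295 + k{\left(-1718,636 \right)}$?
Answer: $2775211$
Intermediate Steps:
$k{\left(U,q \right)} = U \left(2 + q\right)$
$3871295 + k{\left(-1718,636 \right)} = 3871295 - 1718 \left(2 + 636\right) = 3871295 - 1096084 = 2775211$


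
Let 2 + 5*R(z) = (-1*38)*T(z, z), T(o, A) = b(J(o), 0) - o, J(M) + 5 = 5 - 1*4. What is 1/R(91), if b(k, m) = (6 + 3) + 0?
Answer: 5/3114 ≈ 0.0016057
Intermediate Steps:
J(M) = -4 (J(M) = -5 + (5 - 1*4) = -5 + (5 - 4) = -5 + 1 = -4)
b(k, m) = 9 (b(k, m) = 9 + 0 = 9)
T(o, A) = 9 - o
R(z) = -344/5 + 38*z/5 (R(z) = -2/5 + ((-1*38)*(9 - z))/5 = -2/5 + (-38*(9 - z))/5 = -2/5 + (-342 + 38*z)/5 = -2/5 + (-342/5 + 38*z/5) = -344/5 + 38*z/5)
1/R(91) = 1/(-344/5 + (38/5)*91) = 1/(-344/5 + 3458/5) = 1/(3114/5) = 5/3114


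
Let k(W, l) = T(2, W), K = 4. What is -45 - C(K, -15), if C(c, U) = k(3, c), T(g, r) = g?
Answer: -47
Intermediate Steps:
k(W, l) = 2
C(c, U) = 2
-45 - C(K, -15) = -45 - 1*2 = -45 - 2 = -47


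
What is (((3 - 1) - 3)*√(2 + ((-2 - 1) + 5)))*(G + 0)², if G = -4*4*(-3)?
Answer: -4608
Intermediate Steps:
G = 48 (G = -16*(-3) = 48)
(((3 - 1) - 3)*√(2 + ((-2 - 1) + 5)))*(G + 0)² = (((3 - 1) - 3)*√(2 + ((-2 - 1) + 5)))*(48 + 0)² = ((2 - 3)*√(2 + (-3 + 5)))*48² = -√(2 + 2)*2304 = -√4*2304 = -1*2*2304 = -2*2304 = -4608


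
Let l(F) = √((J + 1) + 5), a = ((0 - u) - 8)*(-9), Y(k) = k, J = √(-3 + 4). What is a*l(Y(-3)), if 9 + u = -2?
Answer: -27*√7 ≈ -71.435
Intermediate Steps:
u = -11 (u = -9 - 2 = -11)
J = 1 (J = √1 = 1)
a = -27 (a = ((0 - 1*(-11)) - 8)*(-9) = ((0 + 11) - 8)*(-9) = (11 - 8)*(-9) = 3*(-9) = -27)
l(F) = √7 (l(F) = √((1 + 1) + 5) = √(2 + 5) = √7)
a*l(Y(-3)) = -27*√7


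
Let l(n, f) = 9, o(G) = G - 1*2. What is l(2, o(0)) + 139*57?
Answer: 7932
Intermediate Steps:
o(G) = -2 + G (o(G) = G - 2 = -2 + G)
l(2, o(0)) + 139*57 = 9 + 139*57 = 9 + 7923 = 7932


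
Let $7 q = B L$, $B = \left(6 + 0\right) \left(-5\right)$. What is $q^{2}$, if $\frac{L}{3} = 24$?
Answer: $\frac{4665600}{49} \approx 95216.0$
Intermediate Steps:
$L = 72$ ($L = 3 \cdot 24 = 72$)
$B = -30$ ($B = 6 \left(-5\right) = -30$)
$q = - \frac{2160}{7}$ ($q = \frac{\left(-30\right) 72}{7} = \frac{1}{7} \left(-2160\right) = - \frac{2160}{7} \approx -308.57$)
$q^{2} = \left(- \frac{2160}{7}\right)^{2} = \frac{4665600}{49}$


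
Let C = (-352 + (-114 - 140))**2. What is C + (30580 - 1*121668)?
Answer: 276148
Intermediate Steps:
C = 367236 (C = (-352 - 254)**2 = (-606)**2 = 367236)
C + (30580 - 1*121668) = 367236 + (30580 - 1*121668) = 367236 + (30580 - 121668) = 367236 - 91088 = 276148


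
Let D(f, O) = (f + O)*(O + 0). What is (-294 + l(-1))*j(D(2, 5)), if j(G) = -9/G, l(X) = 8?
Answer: 2574/35 ≈ 73.543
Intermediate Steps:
D(f, O) = O*(O + f) (D(f, O) = (O + f)*O = O*(O + f))
(-294 + l(-1))*j(D(2, 5)) = (-294 + 8)*(-9*1/(5*(5 + 2))) = -(-2574)/(5*7) = -(-2574)/35 = -286*(-9/35) = 2574/35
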